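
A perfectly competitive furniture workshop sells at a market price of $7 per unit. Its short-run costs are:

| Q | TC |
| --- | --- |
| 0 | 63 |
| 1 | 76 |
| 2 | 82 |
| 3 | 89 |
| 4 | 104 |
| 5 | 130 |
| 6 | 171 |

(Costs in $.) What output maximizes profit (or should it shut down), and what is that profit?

Q = 0 (shut down); profit = -$63

Profit at each row (π = 7Q − TC): Q=0: -63; Q=1: -69; Q=2: -68; Q=3: -68; Q=4: -76; Q=5: -95; Q=6: -129.
Profit is highest at Q = 0. Equivalently, the lowest AVC in the table is 26/3 ≈ $8.67 at Q = 3, and P = $7 falls below it — price never covers variable cost, so the firm shuts down and loses only its fixed cost.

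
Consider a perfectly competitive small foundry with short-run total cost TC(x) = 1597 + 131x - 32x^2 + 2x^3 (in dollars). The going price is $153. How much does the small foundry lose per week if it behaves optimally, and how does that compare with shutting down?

Profit = -$145 at x = 11

AVC = 131 - 32x + 2x^2; min AVC = $3 at x = 8. Since P = $153 ≥ min AVC, the firm produces.
With MC = 131 - 64x + 6x^2, P = MC on the upward-sloping part at x* = 11.
TR = 153·11 = 1683. TC = 1597 + 231 = 1828. Profit = 1683 − 1828 = -$145.
Shutting down would mean losing the fixed cost of $1597, so operating at a loss of $145 is better by $1452.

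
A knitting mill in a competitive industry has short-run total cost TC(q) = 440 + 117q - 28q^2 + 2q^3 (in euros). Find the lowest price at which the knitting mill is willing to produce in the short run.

€19 per unit

The firm shuts down when price falls below the minimum of average variable cost. AVC = VC/q = 117 - 28q + 2q^2.
dAVC/dq = -28 + 4q = 0 gives q = 7. min AVC = 117 - 28·7 + 2·7^2 = 19.
The firm shuts down for any P below €19.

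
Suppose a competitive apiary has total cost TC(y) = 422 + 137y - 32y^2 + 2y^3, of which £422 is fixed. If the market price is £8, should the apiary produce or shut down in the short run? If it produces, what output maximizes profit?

Shut down

Variable cost is VC = 137y - 32y^2 + 2y^3, so AVC = VC/y = 137 - 32y + 2y^2 and MC = dTC/dy = 137 - 64y + 6y^2.
AVC is minimized where dAVC/dy = -32 + 4y = 0, at y = 8; min AVC = 137 - 32·8 + 2·8^2 = £9.
With P < min AVC (£8 < £9), every unit sold adds to the loss.
The firm minimizes its loss by shutting down and losing only its fixed cost of £422.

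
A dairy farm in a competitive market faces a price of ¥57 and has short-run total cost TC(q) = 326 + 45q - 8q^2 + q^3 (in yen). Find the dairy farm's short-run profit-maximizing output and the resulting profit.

Profit = -¥182 at q = 6

AVC = 45 - 8q + q^2; min AVC = ¥29 at q = 4. Since P = ¥57 ≥ min AVC, the firm produces.
With MC = 45 - 16q + 3q^2, P = MC on the upward-sloping part at q* = 6.
TR = 57·6 = 342. TC = 326 + 198 = 524. Profit = 342 − 524 = -¥182.
By producing, the firm covers all variable cost plus ¥144 of fixed cost; shutting down would lose the full ¥326.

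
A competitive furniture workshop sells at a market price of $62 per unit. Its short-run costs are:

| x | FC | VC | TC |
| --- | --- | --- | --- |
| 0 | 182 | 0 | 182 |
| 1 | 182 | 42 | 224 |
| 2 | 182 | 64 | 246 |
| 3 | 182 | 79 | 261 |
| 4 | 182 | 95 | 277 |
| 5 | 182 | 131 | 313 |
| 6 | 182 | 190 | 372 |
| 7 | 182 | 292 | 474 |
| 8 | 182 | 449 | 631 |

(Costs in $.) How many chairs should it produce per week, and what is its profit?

Tabulate TR − TC: x=0: -182; x=1: -162; x=2: -122; x=3: -75; x=4: -29; x=5: -3; x=6: 0; x=7: -40; x=8: -135.
Profit is maximized at x = 6. AVC there is 190/6 = $31.67 ≤ P, so producing beats shutting down (which would give -$182).

x = 6; profit = $0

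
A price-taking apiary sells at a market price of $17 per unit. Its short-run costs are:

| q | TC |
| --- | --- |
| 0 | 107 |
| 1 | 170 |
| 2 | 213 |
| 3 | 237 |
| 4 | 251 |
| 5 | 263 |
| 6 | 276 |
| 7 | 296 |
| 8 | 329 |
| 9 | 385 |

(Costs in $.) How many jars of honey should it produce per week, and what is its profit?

q = 0 (shut down); profit = -$107

Compute π = P·q − TC at each output: q=0: -107; q=1: -153; q=2: -179; q=3: -186; q=4: -183; q=5: -178; q=6: -174; q=7: -177; q=8: -193; q=9: -232.
Profit is highest at q = 0. Equivalently, the lowest AVC in the table is 189/7 ≈ $27 at q = 7, and P = $17 falls below it — price never covers variable cost, so the firm shuts down and loses only its fixed cost.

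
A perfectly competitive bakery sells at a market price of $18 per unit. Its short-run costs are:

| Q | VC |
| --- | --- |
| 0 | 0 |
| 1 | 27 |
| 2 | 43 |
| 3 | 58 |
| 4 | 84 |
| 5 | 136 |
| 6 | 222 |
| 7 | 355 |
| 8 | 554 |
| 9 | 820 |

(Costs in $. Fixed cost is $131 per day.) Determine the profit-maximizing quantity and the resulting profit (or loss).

Tabulate TR − TC: Q=0: -131; Q=1: -140; Q=2: -138; Q=3: -135; Q=4: -143; Q=5: -177; Q=6: -245; Q=7: -360; Q=8: -541; Q=9: -789.
Profit is highest at Q = 0. Equivalently, the lowest AVC in the table is 58/3 ≈ $19.33 at Q = 3, and P = $18 falls below it — price never covers variable cost, so the firm shuts down and loses only its fixed cost.

Q = 0 (shut down); profit = -$131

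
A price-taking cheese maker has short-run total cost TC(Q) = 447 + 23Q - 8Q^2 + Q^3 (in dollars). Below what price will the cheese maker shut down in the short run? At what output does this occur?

$7 per unit, at Q = 4

Short-run supply begins at min AVC. From VC = 23Q - 8Q^2 + Q^3, AVC = 23 - 8Q + Q^2.
At the minimum of AVC, MC = AVC. MC = 23 - 16Q + 3Q^2; setting MC = AVC gives 2Q^2 - 8Q = 0, so Q = 4. min AVC = 7.
The firm shuts down for any P below $7.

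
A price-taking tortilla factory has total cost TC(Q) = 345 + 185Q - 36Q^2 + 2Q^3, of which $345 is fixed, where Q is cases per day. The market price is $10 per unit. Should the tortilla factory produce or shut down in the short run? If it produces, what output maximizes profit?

Strip out fixed cost: VC = 185Q - 36Q^2 + 2Q^3. Then AVC = 185 - 36Q + 2Q^2 and MC = 185 - 72Q + 6Q^2.
AVC is minimized where dAVC/dQ = -36 + 4Q = 0, at Q = 9; min AVC = 185 - 36·9 + 2·9^2 = $23.
P = $10 lies below min AVC = $23; no output level covers variable cost.
The firm minimizes its loss by shutting down and losing only its fixed cost of $345.

Shut down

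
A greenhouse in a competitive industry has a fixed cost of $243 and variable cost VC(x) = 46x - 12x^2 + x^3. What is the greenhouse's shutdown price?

Short-run supply begins at min AVC. From VC = 46x - 12x^2 + x^3, AVC = 46 - 12x + x^2.
dAVC/dx = -12 + 2x = 0 gives x = 6. min AVC = 46 - 12·6 + 6^2 = 10.
The firm shuts down for any P below $10.

$10 per unit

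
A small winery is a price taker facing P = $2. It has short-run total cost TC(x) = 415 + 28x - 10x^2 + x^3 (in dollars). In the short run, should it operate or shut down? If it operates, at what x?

Strip out fixed cost: VC = 28x - 10x^2 + x^3. Then AVC = 28 - 10x + x^2 and MC = 28 - 20x + 3x^2.
The AVC parabola has its vertex at x = 10/2 = 5, where AVC = 28 - 10·5 + 5^2 = $3.
With P < min AVC ($2 < $3), every unit sold adds to the loss.
Shutting down limits the loss to fixed cost, $415.

Shut down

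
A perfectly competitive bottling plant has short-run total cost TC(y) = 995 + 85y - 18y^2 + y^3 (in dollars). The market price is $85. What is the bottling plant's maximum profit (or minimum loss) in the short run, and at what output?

AVC = 85 - 18y + y^2 has its minimum $4 at y = 9; price $85 clears that bar, so the firm operates.
MC = 85 - 36y + 3y^2. Setting P = MC and taking the root on the rising branch gives y* = 12.
TR = 85·12 = 1020. TC = 995 + 156 = 1151. Profit = 1020 − 1151 = -$131.
That loss of $131 beats the $995 the firm would lose by shutting down; producing recovers $864 of fixed cost.

Profit = -$131 at y = 12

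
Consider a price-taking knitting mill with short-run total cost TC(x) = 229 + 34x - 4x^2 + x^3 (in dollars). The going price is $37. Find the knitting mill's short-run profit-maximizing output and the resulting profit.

Profit = -$211 at x = 3

AVC = 34 - 4x + x^2 has its minimum $30 at x = 2; price $37 clears that bar, so the firm operates.
With MC = 34 - 8x + 3x^2, P = MC on the upward-sloping part at x* = 3.
TR = 37·3 = 111. TC = 229 + 93 = 322. Profit = 111 − 322 = -$211.
That loss of $211 beats the $229 the firm would lose by shutting down; producing recovers $18 of fixed cost.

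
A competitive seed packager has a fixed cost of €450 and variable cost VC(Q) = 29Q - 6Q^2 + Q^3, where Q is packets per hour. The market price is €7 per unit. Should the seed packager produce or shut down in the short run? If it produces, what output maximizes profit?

Shut down

From TC, MC = TC'(Q) = 29 - 12Q + 3Q^2 and AVC = VC/Q = 29 - 6Q + Q^2.
AVC hits its minimum where MC = AVC, at Q = 3, giving min AVC = 29 - 6·3 + 3^2 = €20.
Since P = €7 < min AVC = €20, price fails to cover variable cost at any output.
Shutting down limits the loss to fixed cost, €450.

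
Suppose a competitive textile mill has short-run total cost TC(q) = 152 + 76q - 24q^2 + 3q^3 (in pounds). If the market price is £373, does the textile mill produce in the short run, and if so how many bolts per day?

Strip out fixed cost: VC = 76q - 24q^2 + 3q^3. Then AVC = 76 - 24q + 3q^2 and MC = 76 - 48q + 9q^2.
AVC hits its minimum where MC = AVC, at q = 4, giving min AVC = 76 - 24·4 + 3·4^2 = £28.
P = £373 exceeds min AVC = £28, so the firm stays open.
Set P = MC: 373 = 76 - 48q + 9q^2 → -297 - 48q + 9q^2 = 0. The roots are q = -11/3 and q = 9; the profit-maximizing output is on the rising part of MC, so q* = 9.
Check: AVC at q = 9 is £103 ≤ P, so revenue covers variable cost.
Profit = P·q − TC = 373·9 − 1079 = £2278.

Produce at q = 9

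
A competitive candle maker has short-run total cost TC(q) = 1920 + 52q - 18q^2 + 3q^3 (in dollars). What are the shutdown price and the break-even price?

Shutdown price = $25; break-even price = $340

AVC = 52 - 18q + 3q^2; minimized at q = 3, giving min AVC = $25. That is the shutdown price.
ATC = 1920/q + 52 - 18q + 3q^2. Setting dATC/dq = −1920/q^2 − 18 + 6q = 0 gives q = 8 (since 6·8^3 − 18·8^2 = 1920).
min ATC = 1920/8 + 52 − 18·8 + 3·8^2 = $340. That is the break-even price.
For $25 ≤ P < $340 the firm produces at a loss; below $25 it shuts down.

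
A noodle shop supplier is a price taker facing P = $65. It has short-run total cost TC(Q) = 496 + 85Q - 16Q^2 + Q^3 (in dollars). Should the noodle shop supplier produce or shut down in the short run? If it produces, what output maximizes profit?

Variable cost is VC = 85Q - 16Q^2 + Q^3, so AVC = VC/Q = 85 - 16Q + Q^2 and MC = dTC/dQ = 85 - 32Q + 3Q^2.
The AVC parabola has its vertex at Q = 16/2 = 8, where AVC = 85 - 16·8 + 8^2 = $21.
P = $65 exceeds min AVC = $21, so the firm stays open.
Set P = MC: 65 = 85 - 32Q + 3Q^2 → 20 - 32Q + 3Q^2 = 0. The roots are Q = 2/3 and Q = 10; the profit-maximizing output is on the rising part of MC, so Q* = 10.
Check: AVC at Q = 10 is $25 ≤ P, so revenue covers variable cost.
Profit = P·Q − TC = 65·10 − 746 = -$96, a loss, but smaller than the $496 fixed cost the firm would lose by shutting down.

Produce at Q = 10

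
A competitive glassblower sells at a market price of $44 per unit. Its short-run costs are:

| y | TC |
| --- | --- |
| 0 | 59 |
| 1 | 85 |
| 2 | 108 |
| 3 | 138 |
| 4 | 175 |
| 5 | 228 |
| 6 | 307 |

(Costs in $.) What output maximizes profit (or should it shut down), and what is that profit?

Tabulate TR − TC: y=0: -59; y=1: -41; y=2: -20; y=3: -6; y=4: 1; y=5: -8; y=6: -43.
Profit is maximized at y = 4. AVC there is 116/4 = $29 ≤ P, so producing beats shutting down (which would give -$59).

y = 4; profit = $1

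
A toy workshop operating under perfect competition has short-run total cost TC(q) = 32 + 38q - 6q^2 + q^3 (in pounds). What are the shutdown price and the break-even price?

Shutdown price = £29; break-even price = £38

AVC = 38 - 6q + q^2; minimized at q = 3, giving min AVC = £29. That is the shutdown price.
ATC = 32/q + 38 - 6q + q^2. Setting dATC/dq = −32/q^2 − 6 + 2q = 0 gives q = 4 (since 2·4^3 − 6·4^2 = 32).
min ATC = 32/4 + 38 − 6·4 + 4^2 = £38. That is the break-even price.
For £29 ≤ P < £38 the firm produces at a loss; below £29 it shuts down.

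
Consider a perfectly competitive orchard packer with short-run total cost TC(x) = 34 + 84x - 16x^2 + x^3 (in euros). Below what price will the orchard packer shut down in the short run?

€20 per unit

The firm shuts down when price falls below the minimum of average variable cost. AVC = VC/x = 84 - 16x + x^2.
At the minimum of AVC, MC = AVC. MC = 84 - 32x + 3x^2; setting MC = AVC gives 2x^2 - 16x = 0, so x = 8. min AVC = 20.
The firm shuts down for any P below €20.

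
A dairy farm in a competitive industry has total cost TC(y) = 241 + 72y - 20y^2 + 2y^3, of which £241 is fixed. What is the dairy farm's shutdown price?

£22 per unit

Short-run supply begins at min AVC. From VC = 72y - 20y^2 + 2y^3, AVC = 72 - 20y + 2y^2.
dAVC/dy = -20 + 4y = 0 gives y = 5. min AVC = 72 - 20·5 + 2·5^2 = 22.
The firm shuts down for any P below £22.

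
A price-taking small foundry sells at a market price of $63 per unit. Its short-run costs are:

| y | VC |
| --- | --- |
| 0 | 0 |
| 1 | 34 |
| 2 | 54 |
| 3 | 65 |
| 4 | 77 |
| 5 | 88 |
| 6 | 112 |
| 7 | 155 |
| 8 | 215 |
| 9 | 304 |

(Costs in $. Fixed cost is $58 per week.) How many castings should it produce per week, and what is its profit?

y = 8; profit = $231

Profit at each row (π = 63y − TC): y=0: -58; y=1: -29; y=2: 14; y=3: 66; y=4: 117; y=5: 169; y=6: 208; y=7: 228; y=8: 231; y=9: 205.
Profit is maximized at y = 8. AVC there is 215/8 = $26.88 ≤ P, so producing beats shutting down (which would give -$58).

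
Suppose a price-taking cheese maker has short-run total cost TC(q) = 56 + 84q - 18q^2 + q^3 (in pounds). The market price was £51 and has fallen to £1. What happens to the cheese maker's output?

MC = 84 - 36q + 3q^2; the shutdown threshold is min AVC = £3 (at q = 9).
At P = £51 ≥ min AVC, set P = MC on the rising branch: q = 11.
At P = £1 < min AVC = £3, price no longer covers variable cost at any output, so the firm shuts down: q = 0.

Output falls from 11 to 0 (the firm shuts down)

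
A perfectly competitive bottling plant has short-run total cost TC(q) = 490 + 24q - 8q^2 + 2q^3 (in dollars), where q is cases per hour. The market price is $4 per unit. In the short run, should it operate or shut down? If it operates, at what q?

Strip out fixed cost: VC = 24q - 8q^2 + 2q^3. Then AVC = 24 - 8q + 2q^2 and MC = 24 - 16q + 6q^2.
AVC hits its minimum where MC = AVC, at q = 2, giving min AVC = 24 - 8·2 + 2·2^2 = $16.
P = $4 lies below min AVC = $16; no output level covers variable cost.
Shutting down limits the loss to fixed cost, $490.

Shut down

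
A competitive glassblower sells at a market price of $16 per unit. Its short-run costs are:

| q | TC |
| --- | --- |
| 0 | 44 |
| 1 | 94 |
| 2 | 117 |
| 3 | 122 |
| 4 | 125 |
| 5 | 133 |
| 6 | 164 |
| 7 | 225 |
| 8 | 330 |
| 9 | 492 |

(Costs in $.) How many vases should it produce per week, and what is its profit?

q = 0 (shut down); profit = -$44

Compute π = P·q − TC at each output: q=0: -44; q=1: -78; q=2: -85; q=3: -74; q=4: -61; q=5: -53; q=6: -68; q=7: -113; q=8: -202; q=9: -348.
Profit is highest at q = 0. Equivalently, the lowest AVC in the table is 89/5 ≈ $17.80 at q = 5, and P = $16 falls below it — price never covers variable cost, so the firm shuts down and loses only its fixed cost.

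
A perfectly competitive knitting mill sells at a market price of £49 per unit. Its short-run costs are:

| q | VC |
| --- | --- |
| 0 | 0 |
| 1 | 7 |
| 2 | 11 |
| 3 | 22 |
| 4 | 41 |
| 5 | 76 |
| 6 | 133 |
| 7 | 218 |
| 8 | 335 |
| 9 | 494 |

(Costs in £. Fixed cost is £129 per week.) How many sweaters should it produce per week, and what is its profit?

Tabulate TR − TC: q=0: -129; q=1: -87; q=2: -42; q=3: -4; q=4: 26; q=5: 40; q=6: 32; q=7: -4; q=8: -72; q=9: -182.
Profit is maximized at q = 5. AVC there is 76/5 = £15.20 ≤ P, so producing beats shutting down (which would give -£129).

q = 5; profit = £40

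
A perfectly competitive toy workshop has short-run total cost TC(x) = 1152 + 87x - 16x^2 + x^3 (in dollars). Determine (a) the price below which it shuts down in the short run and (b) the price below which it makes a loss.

AVC = 87 - 16x + x^2; minimized at x = 8, giving min AVC = $23. That is the shutdown price.
ATC = 1152/x + 87 - 16x + x^2. Setting dATC/dx = −1152/x^2 − 16 + 2x = 0 gives x = 12 (since 2·12^3 − 16·12^2 = 1152).
min ATC = 1152/12 + 87 − 16·12 + 12^2 = $135. That is the break-even price.
For $23 ≤ P < $135 the firm produces at a loss; below $23 it shuts down.

Shutdown price = $23; break-even price = $135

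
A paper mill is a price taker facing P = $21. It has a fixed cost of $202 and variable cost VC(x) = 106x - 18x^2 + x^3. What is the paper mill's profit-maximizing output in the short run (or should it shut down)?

Shut down

From TC, MC = TC'(x) = 106 - 36x + 3x^2 and AVC = VC/x = 106 - 18x + x^2.
AVC is minimized where dAVC/dx = -18 + 2x = 0, at x = 9; min AVC = 106 - 18·9 + 9^2 = $25.
Since P = $21 < min AVC = $25, price fails to cover variable cost at any output.
The firm minimizes its loss by shutting down and losing only its fixed cost of $202.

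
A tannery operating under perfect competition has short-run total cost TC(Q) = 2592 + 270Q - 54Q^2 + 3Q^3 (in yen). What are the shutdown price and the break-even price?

Shutdown price = min AVC. AVC = 270 - 54Q + 3Q^2, with vertex at Q = 9 and minimum ¥27.
ATC = 2592/Q + 270 - 54Q + 3Q^2. Setting dATC/dQ = −2592/Q^2 − 54 + 6Q = 0 gives Q = 12 (since 6·12^3 − 54·12^2 = 2592).
min ATC = 2592/12 + 270 − 54·12 + 3·12^2 = ¥270. That is the break-even price.
Between these two prices the firm operates at a loss; above ¥270 it earns a profit.

Shutdown price = ¥27; break-even price = ¥270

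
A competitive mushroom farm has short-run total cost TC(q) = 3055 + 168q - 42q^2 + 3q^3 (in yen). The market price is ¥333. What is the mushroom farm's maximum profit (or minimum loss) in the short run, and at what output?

Profit = -¥151 at q = 11

AVC = 168 - 42q + 3q^2 has its minimum ¥21 at q = 7; price ¥333 clears that bar, so the firm operates.
MC = 168 - 84q + 9q^2. Setting P = MC and taking the root on the rising branch gives q* = 11.
TR = 333·11 = 3663. TC = 3055 + 759 = 3814. Profit = 3663 − 3814 = -¥151.
Shutting down would mean losing the fixed cost of ¥3055, so operating at a loss of ¥151 is better by ¥2904.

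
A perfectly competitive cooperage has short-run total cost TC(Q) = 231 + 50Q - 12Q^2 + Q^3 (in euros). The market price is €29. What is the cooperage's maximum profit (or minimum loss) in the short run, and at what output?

Profit = -€133 at Q = 7

AVC = 50 - 12Q + Q^2 has its minimum €14 at Q = 6; price €29 clears that bar, so the firm operates.
With MC = 50 - 24Q + 3Q^2, P = MC on the upward-sloping part at Q* = 7.
TR = 29·7 = 203. TC = 231 + 105 = 336. Profit = 203 − 336 = -€133.
Shutting down would mean losing the fixed cost of €231, so operating at a loss of €133 is better by €98.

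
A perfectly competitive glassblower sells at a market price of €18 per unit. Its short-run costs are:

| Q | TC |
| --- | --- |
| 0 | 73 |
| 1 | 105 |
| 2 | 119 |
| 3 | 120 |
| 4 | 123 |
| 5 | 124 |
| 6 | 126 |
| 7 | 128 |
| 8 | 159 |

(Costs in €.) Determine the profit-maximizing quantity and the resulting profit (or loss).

Tabulate TR − TC: Q=0: -73; Q=1: -87; Q=2: -83; Q=3: -66; Q=4: -51; Q=5: -34; Q=6: -18; Q=7: -2; Q=8: -15.
Profit is maximized at Q = 7. AVC there is 55/7 = €7.86 ≤ P, so producing beats shutting down (which would give -€73).

Q = 7; profit = -€2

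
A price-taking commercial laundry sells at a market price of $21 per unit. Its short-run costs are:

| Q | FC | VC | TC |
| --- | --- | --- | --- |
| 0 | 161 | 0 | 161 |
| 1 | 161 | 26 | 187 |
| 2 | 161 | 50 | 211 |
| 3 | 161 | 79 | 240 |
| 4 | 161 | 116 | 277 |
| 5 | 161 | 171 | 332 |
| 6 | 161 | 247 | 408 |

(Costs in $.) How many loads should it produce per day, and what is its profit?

Profit at each row (π = 21Q − TC): Q=0: -161; Q=1: -166; Q=2: -169; Q=3: -177; Q=4: -193; Q=5: -227; Q=6: -282.
Profit is highest at Q = 0. Equivalently, the lowest AVC in the table is 50/2 ≈ $25 at Q = 2, and P = $21 falls below it — price never covers variable cost, so the firm shuts down and loses only its fixed cost.

Q = 0 (shut down); profit = -$161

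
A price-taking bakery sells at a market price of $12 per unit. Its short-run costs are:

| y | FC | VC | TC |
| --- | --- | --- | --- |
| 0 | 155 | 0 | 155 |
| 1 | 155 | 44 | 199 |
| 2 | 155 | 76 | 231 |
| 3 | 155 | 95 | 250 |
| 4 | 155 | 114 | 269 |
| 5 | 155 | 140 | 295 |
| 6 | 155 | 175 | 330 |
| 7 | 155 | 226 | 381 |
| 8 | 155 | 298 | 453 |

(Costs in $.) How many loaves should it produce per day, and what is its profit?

Tabulate TR − TC: y=0: -155; y=1: -187; y=2: -207; y=3: -214; y=4: -221; y=5: -235; y=6: -258; y=7: -297; y=8: -357.
Profit is highest at y = 0. Equivalently, the lowest AVC in the table is 140/5 ≈ $28 at y = 5, and P = $12 falls below it — price never covers variable cost, so the firm shuts down and loses only its fixed cost.

y = 0 (shut down); profit = -$155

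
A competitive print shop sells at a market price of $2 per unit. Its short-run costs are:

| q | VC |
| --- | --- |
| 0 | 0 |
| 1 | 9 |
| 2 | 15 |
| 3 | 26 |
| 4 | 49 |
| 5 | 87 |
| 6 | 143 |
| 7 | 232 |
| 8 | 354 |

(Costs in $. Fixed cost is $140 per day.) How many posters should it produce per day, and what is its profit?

Tabulate TR − TC: q=0: -140; q=1: -147; q=2: -151; q=3: -160; q=4: -181; q=5: -217; q=6: -271; q=7: -358; q=8: -478.
Profit is highest at q = 0. Equivalently, the lowest AVC in the table is 15/2 ≈ $7.50 at q = 2, and P = $2 falls below it — price never covers variable cost, so the firm shuts down and loses only its fixed cost.

q = 0 (shut down); profit = -$140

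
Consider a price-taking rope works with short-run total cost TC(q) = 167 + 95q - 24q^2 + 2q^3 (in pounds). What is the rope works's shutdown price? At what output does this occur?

£23 per unit, at q = 6

The firm shuts down when price falls below the minimum of average variable cost. AVC = VC/q = 95 - 24q + 2q^2.
dAVC/dq = -24 + 4q = 0 gives q = 6. min AVC = 95 - 24·6 + 2·6^2 = 23.
So the shutdown price is £23.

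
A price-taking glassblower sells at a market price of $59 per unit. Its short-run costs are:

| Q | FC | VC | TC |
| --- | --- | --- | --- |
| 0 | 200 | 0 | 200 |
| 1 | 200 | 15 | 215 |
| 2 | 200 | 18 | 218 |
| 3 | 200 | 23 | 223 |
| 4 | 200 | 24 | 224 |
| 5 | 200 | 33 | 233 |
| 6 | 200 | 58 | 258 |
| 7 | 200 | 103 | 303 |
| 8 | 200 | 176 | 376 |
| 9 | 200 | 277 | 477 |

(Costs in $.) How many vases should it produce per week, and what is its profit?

Q = 7; profit = $110

Profit at each row (π = 59Q − TC): Q=0: -200; Q=1: -156; Q=2: -100; Q=3: -46; Q=4: 12; Q=5: 62; Q=6: 96; Q=7: 110; Q=8: 96; Q=9: 54.
Profit is maximized at Q = 7. AVC there is 103/7 = $14.71 ≤ P, so producing beats shutting down (which would give -$200).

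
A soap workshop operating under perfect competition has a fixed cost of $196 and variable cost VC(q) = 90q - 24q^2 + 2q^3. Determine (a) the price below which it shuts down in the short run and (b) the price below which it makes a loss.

Shutdown price = $18; break-even price = $48

Shutdown price = min AVC. AVC = 90 - 24q + 2q^2, with vertex at q = 6 and minimum $18.
ATC = 196/q + 90 - 24q + 2q^2. Setting dATC/dq = −196/q^2 − 24 + 4q = 0 gives q = 7 (since 4·7^3 − 24·7^2 = 196).
min ATC = 196/7 + 90 − 24·7 + 2·7^2 = $48. That is the break-even price.
Between these two prices the firm operates at a loss; above $48 it earns a profit.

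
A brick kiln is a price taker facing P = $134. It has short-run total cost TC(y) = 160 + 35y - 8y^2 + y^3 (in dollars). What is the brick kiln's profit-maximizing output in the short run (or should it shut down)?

Produce at y = 9

Variable cost is VC = 35y - 8y^2 + y^3, so AVC = VC/y = 35 - 8y + y^2 and MC = dTC/dy = 35 - 16y + 3y^2.
The AVC parabola has its vertex at y = 8/2 = 4, where AVC = 35 - 8·4 + 4^2 = $19.
Since P = $134 ≥ min AVC = $19, price covers variable cost and the firm should produce.
Solving P = MC: -99 - 16y + 3y^2 = 0 ⇒ y = -11/3 or 9. On the upward-sloping branch, y* = 9.
Check: AVC at y = 9 is $44 ≤ P, so revenue covers variable cost.
Profit = P·y − TC = 134·9 − 556 = $650.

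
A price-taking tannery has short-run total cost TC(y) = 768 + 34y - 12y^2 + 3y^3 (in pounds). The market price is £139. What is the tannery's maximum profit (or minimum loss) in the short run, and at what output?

Profit = -£318 at y = 5

AVC = 34 - 12y + 3y^2; min AVC = £22 at y = 2. Since P = £139 ≥ min AVC, the firm produces.
MC = 34 - 24y + 9y^2. Setting P = MC and taking the root on the rising branch gives y* = 5.
TR = 139·5 = 695. TC = 768 + 245 = 1013. Profit = 695 − 1013 = -£318.
By producing, the firm covers all variable cost plus £450 of fixed cost; shutting down would lose the full £768.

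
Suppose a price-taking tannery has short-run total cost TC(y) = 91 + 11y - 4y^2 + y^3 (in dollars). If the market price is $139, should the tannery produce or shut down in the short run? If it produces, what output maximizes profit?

Strip out fixed cost: VC = 11y - 4y^2 + y^3. Then AVC = 11 - 4y + y^2 and MC = 11 - 8y + 3y^2.
The AVC parabola has its vertex at y = 4/2 = 2, where AVC = 11 - 4·2 + 2^2 = $7.
P = $139 exceeds min AVC = $7, so the firm stays open.
Solving P = MC: -128 - 8y + 3y^2 = 0 ⇒ y = -16/3 or 8. On the upward-sloping branch, y* = 8.
Check: AVC at y = 8 is $43 ≤ P, so revenue covers variable cost.
Profit = P·y − TC = 139·8 − 435 = $677.

Produce at y = 8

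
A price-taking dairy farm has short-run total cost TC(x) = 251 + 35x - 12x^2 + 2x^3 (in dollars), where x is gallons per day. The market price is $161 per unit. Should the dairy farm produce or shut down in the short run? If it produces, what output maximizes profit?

Produce at x = 7

From TC, MC = TC'(x) = 35 - 24x + 6x^2 and AVC = VC/x = 35 - 12x + 2x^2.
AVC hits its minimum where MC = AVC, at x = 3, giving min AVC = 35 - 12·3 + 2·3^2 = $17.
P = $161 exceeds min AVC = $17, so the firm stays open.
P = MC gives -126 - 24x + 6x^2 = 0, with roots -3 and 7. Take the larger (rising MC): x* = 7.
Check: AVC at x = 7 is $49 ≤ P, so revenue covers variable cost.
Profit = P·x − TC = 161·7 − 594 = $533.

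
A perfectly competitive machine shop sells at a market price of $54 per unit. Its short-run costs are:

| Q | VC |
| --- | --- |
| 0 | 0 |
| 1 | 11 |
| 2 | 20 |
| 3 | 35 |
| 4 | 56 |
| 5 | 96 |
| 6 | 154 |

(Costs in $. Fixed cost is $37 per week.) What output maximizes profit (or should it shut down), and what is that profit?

Q = 5; profit = $137

Compute π = P·Q − TC at each output: Q=0: -37; Q=1: 6; Q=2: 51; Q=3: 90; Q=4: 123; Q=5: 137; Q=6: 133.
Profit is maximized at Q = 5. AVC there is 96/5 = $19.20 ≤ P, so producing beats shutting down (which would give -$37).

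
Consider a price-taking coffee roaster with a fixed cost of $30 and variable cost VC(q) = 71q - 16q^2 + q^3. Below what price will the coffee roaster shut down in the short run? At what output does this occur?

The firm shuts down when price falls below the minimum of average variable cost. AVC = VC/q = 71 - 16q + q^2.
At the minimum of AVC, MC = AVC. MC = 71 - 32q + 3q^2; setting MC = AVC gives 2q^2 - 16q = 0, so q = 8. min AVC = 7.
For P < $7 the firm produces nothing.

$7 per unit, at q = 8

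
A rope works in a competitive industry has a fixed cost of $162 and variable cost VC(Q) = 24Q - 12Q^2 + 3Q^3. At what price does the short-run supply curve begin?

The firm shuts down when price falls below the minimum of average variable cost. AVC = VC/Q = 24 - 12Q + 3Q^2.
At the minimum of AVC, MC = AVC. MC = 24 - 24Q + 9Q^2; setting MC = AVC gives 6Q^2 - 12Q = 0, so Q = 2. min AVC = 12.
So the shutdown price is $12.

$12 per unit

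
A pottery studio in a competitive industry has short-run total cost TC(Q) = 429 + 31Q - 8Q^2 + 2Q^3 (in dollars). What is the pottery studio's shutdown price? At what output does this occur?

The firm shuts down when price falls below the minimum of average variable cost. AVC = VC/Q = 31 - 8Q + 2Q^2.
dAVC/dQ = -8 + 4Q = 0 gives Q = 2. min AVC = 31 - 8·2 + 2·2^2 = 23.
So the shutdown price is $23.

$23 per unit, at Q = 2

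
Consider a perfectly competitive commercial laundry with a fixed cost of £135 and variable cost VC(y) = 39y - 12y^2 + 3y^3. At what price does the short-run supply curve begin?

The shutdown price is the minimum of AVC. VC = 39y - 12y^2 + 3y^3, so AVC = 39 - 12y + 3y^2.
At the minimum of AVC, MC = AVC. MC = 39 - 24y + 9y^2; setting MC = AVC gives 6y^2 - 12y = 0, so y = 2. min AVC = 27.
For P < £27 the firm produces nothing.

£27 per unit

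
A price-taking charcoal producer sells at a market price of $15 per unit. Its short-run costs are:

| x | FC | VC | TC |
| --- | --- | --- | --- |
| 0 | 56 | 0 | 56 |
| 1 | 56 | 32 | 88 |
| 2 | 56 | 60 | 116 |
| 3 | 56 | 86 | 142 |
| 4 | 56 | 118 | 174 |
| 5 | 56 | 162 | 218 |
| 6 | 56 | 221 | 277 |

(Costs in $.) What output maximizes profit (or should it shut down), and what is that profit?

x = 0 (shut down); profit = -$56

Compute π = P·x − TC at each output: x=0: -56; x=1: -73; x=2: -86; x=3: -97; x=4: -114; x=5: -143; x=6: -187.
Profit is highest at x = 0. Equivalently, the lowest AVC in the table is 86/3 ≈ $28.67 at x = 3, and P = $15 falls below it — price never covers variable cost, so the firm shuts down and loses only its fixed cost.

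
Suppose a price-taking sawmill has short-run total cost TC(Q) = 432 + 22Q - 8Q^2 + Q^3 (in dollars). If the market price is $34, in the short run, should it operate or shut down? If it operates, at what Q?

Produce at Q = 6

Strip out fixed cost: VC = 22Q - 8Q^2 + Q^3. Then AVC = 22 - 8Q + Q^2 and MC = 22 - 16Q + 3Q^2.
AVC hits its minimum where MC = AVC, at Q = 4, giving min AVC = 22 - 8·4 + 4^2 = $6.
Since P = $34 ≥ min AVC = $6, price covers variable cost and the firm should produce.
Set P = MC: 34 = 22 - 16Q + 3Q^2 → -12 - 16Q + 3Q^2 = 0. The roots are Q = -2/3 and Q = 6; the profit-maximizing output is on the rising part of MC, so Q* = 6.
Check: AVC at Q = 6 is $10 ≤ P, so revenue covers variable cost.
Profit = P·Q − TC = 34·6 − 492 = -$288, a loss, but smaller than the $432 fixed cost the firm would lose by shutting down.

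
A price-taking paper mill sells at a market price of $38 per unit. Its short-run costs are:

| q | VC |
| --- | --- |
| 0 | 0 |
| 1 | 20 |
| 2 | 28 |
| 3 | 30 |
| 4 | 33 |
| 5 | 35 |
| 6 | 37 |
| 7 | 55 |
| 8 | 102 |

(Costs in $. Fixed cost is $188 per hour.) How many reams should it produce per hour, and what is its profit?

q = 7; profit = $23

Tabulate TR − TC: q=0: -188; q=1: -170; q=2: -140; q=3: -104; q=4: -69; q=5: -33; q=6: 3; q=7: 23; q=8: 14.
Profit is maximized at q = 7. AVC there is 55/7 = $7.86 ≤ P, so producing beats shutting down (which would give -$188).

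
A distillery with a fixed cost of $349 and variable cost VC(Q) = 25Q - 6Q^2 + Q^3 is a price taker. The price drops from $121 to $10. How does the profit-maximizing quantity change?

MC = 25 - 12Q + 3Q^2; the shutdown threshold is min AVC = $16 (at Q = 3).
With P = $121 above the shutdown price, P = MC gives Q = 8.
At P = $10 < min AVC = $16, price no longer covers variable cost at any output, so the firm shuts down: Q = 0.

Output falls from 8 to 0 (the firm shuts down)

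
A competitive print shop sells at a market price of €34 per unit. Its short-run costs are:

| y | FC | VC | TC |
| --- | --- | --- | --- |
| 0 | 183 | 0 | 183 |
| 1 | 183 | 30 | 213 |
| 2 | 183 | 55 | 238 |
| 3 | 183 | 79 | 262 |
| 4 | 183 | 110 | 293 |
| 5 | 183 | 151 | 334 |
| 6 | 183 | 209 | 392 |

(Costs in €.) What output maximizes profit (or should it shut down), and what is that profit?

y = 4; profit = -€157

Profit at each row (π = 34y − TC): y=0: -183; y=1: -179; y=2: -170; y=3: -160; y=4: -157; y=5: -164; y=6: -188.
Profit is maximized at y = 4. AVC there is 110/4 = €27.50 ≤ P, so producing beats shutting down (which would give -€183).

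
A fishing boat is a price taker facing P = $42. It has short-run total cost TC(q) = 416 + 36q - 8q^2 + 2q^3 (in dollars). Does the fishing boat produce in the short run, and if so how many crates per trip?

Produce at q = 3

Variable cost is VC = 36q - 8q^2 + 2q^3, so AVC = VC/q = 36 - 8q + 2q^2 and MC = dTC/dq = 36 - 16q + 6q^2.
AVC hits its minimum where MC = AVC, at q = 2, giving min AVC = 36 - 8·2 + 2·2^2 = $28.
Because $42 ≥ $28, revenue can cover variable cost; the firm operates.
Set P = MC: 42 = 36 - 16q + 6q^2 → -6 - 16q + 6q^2 = 0. The roots are q = -1/3 and q = 3; the profit-maximizing output is on the rising part of MC, so q* = 3.
Check: AVC at q = 3 is $30 ≤ P, so revenue covers variable cost.
Profit = P·q − TC = 42·3 − 506 = -$380, a loss, but smaller than the $416 fixed cost the firm would lose by shutting down.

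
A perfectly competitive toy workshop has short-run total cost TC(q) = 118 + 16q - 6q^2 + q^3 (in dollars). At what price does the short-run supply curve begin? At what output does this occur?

$7 per unit, at q = 3

The shutdown price is the minimum of AVC. VC = 16q - 6q^2 + q^3, so AVC = 16 - 6q + q^2.
At the minimum of AVC, MC = AVC. MC = 16 - 12q + 3q^2; setting MC = AVC gives 2q^2 - 6q = 0, so q = 3. min AVC = 7.
So the shutdown price is $7.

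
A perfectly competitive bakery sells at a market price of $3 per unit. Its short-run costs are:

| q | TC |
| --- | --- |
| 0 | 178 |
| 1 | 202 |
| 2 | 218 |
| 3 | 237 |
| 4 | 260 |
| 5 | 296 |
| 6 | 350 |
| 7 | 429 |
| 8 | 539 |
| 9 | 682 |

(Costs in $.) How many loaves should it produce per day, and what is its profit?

q = 0 (shut down); profit = -$178

Tabulate TR − TC: q=0: -178; q=1: -199; q=2: -212; q=3: -228; q=4: -248; q=5: -281; q=6: -332; q=7: -408; q=8: -515; q=9: -655.
Profit is highest at q = 0. Equivalently, the lowest AVC in the table is 59/3 ≈ $19.67 at q = 3, and P = $3 falls below it — price never covers variable cost, so the firm shuts down and loses only its fixed cost.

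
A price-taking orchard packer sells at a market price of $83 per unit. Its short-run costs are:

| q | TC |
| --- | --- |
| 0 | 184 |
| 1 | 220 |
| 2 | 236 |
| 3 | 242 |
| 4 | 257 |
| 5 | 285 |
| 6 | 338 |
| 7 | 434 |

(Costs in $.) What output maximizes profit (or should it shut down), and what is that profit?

Tabulate TR − TC: q=0: -184; q=1: -137; q=2: -70; q=3: 7; q=4: 75; q=5: 130; q=6: 160; q=7: 147.
Profit is maximized at q = 6. AVC there is 154/6 = $25.67 ≤ P, so producing beats shutting down (which would give -$184).

q = 6; profit = $160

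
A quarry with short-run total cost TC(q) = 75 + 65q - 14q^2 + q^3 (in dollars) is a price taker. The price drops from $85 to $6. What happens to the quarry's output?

Output falls from 10 to 0 (the firm shuts down)

AVC = 65 - 14q + q^2, minimized at q = 7 where min AVC = $16. MC = 65 - 28q + 3q^2.
With P = $85 above the shutdown price, P = MC gives q = 10.
At P = $6 < min AVC = $16, price no longer covers variable cost at any output, so the firm shuts down: q = 0.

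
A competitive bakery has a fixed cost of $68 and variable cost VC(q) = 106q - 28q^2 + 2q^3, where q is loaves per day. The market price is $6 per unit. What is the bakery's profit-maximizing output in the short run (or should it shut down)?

Shut down

Variable cost is VC = 106q - 28q^2 + 2q^3, so AVC = VC/q = 106 - 28q + 2q^2 and MC = dTC/dq = 106 - 56q + 6q^2.
The AVC parabola has its vertex at q = 28/4 = 7, where AVC = 106 - 28·7 + 2·7^2 = $8.
P = $6 lies below min AVC = $8; no output level covers variable cost.
Shutting down limits the loss to fixed cost, $68.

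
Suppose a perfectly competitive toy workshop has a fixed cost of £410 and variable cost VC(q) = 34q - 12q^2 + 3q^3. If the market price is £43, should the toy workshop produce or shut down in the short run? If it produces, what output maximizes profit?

From TC, MC = TC'(q) = 34 - 24q + 9q^2 and AVC = VC/q = 34 - 12q + 3q^2.
AVC is minimized where dAVC/dq = -12 + 6q = 0, at q = 2; min AVC = 34 - 12·2 + 3·2^2 = £22.
Since P = £43 ≥ min AVC = £22, price covers variable cost and the firm should produce.
P = MC gives -9 - 24q + 9q^2 = 0, with roots -1/3 and 3. Take the larger (rising MC): q* = 3.
Check: AVC at q = 3 is £25 ≤ P, so revenue covers variable cost.
Profit = P·q − TC = 43·3 − 485 = -£356, a loss, but smaller than the £410 fixed cost the firm would lose by shutting down.

Produce at q = 3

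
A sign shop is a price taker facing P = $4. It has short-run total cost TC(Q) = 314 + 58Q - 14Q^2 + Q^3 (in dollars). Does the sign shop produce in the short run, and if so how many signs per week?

Shut down

Strip out fixed cost: VC = 58Q - 14Q^2 + Q^3. Then AVC = 58 - 14Q + Q^2 and MC = 58 - 28Q + 3Q^2.
AVC hits its minimum where MC = AVC, at Q = 7, giving min AVC = 58 - 14·7 + 7^2 = $9.
With P < min AVC ($4 < $9), every unit sold adds to the loss.
Best response: produce nothing and absorb the $314 fixed cost.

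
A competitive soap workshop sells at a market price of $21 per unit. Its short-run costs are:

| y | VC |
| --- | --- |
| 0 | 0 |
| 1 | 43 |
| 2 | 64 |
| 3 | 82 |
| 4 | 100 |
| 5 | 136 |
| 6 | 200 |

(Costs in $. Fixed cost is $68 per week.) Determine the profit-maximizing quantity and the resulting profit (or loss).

Profit at each row (π = 21y − TC): y=0: -68; y=1: -90; y=2: -90; y=3: -87; y=4: -84; y=5: -99; y=6: -142.
Profit is highest at y = 0. Equivalently, the lowest AVC in the table is 100/4 ≈ $25 at y = 4, and P = $21 falls below it — price never covers variable cost, so the firm shuts down and loses only its fixed cost.

y = 0 (shut down); profit = -$68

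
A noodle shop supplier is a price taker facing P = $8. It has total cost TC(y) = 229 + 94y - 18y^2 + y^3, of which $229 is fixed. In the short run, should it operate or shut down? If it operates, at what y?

Shut down

Strip out fixed cost: VC = 94y - 18y^2 + y^3. Then AVC = 94 - 18y + y^2 and MC = 94 - 36y + 3y^2.
AVC hits its minimum where MC = AVC, at y = 9, giving min AVC = 94 - 18·9 + 9^2 = $13.
Since P = $8 < min AVC = $13, price fails to cover variable cost at any output.
Best response: produce nothing and absorb the $229 fixed cost.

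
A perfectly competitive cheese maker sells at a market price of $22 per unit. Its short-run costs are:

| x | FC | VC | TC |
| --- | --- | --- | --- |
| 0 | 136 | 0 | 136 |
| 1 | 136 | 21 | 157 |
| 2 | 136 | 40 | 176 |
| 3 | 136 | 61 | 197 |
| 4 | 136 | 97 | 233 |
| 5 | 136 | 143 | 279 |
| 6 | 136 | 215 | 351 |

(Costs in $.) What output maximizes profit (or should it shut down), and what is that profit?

x = 3; profit = -$131

Tabulate TR − TC: x=0: -136; x=1: -135; x=2: -132; x=3: -131; x=4: -145; x=5: -169; x=6: -219.
Profit is maximized at x = 3. AVC there is 61/3 = $20.33 ≤ P, so producing beats shutting down (which would give -$136).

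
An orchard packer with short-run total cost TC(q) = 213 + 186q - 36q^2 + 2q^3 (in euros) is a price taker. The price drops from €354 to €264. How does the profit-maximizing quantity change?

MC = 186 - 72q + 6q^2; the shutdown threshold is min AVC = €24 (at q = 9).
With P = €354 above the shutdown price, P = MC gives q = 14.
At P = €264 ≥ min AVC, set P = MC: q = 13. The firm stays open but cuts output.

Output falls from 14 to 13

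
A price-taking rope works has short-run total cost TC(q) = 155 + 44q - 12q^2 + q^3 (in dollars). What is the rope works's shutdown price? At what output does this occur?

The shutdown price is the minimum of AVC. VC = 44q - 12q^2 + q^3, so AVC = 44 - 12q + q^2.
At the minimum of AVC, MC = AVC. MC = 44 - 24q + 3q^2; setting MC = AVC gives 2q^2 - 12q = 0, so q = 6. min AVC = 8.
The firm shuts down for any P below $8.

$8 per unit, at q = 6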